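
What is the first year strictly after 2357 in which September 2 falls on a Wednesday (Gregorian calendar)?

2359

From one year to the next, a fixed date's weekday advances by 1, or by 2 when a Feb 29 lies between the two dates.
2357: September 2 is Monday.
2358: Tuesday (+1)
2359: Wednesday (+1)
September 2 falls on a Wednesday in 2359.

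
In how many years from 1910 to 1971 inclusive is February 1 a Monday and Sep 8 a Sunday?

0

Check each year's weekday for February 1 and Sep 8:
  1910: Tue/Thu  1911: Wed/Fri  1912: Thu/Sun  1913: Sat/Mon  1914: Sun/Tue  1915: Mon/Wed  1916: Tue/Fri  1917: Thu/Sat  1918: Fri/Sun  1919: Sat/Mon  1920: Sun/Wed  1921: Tue/Thu  1922: Wed/Fri  1923: Thu/Sat  …(34 more)…  1958: Sat/Mon  1959: Sun/Tue  1960: Mon/Thu  1961: Wed/Fri  1962: Thu/Sat  1963: Fri/Sun  1964: Sat/Tue  1965: Mon/Wed  1966: Tue/Thu  1967: Wed/Fri  1968: Thu/Sun  1969: Sat/Mon  1970: Sun/Tue  1971: Mon/Wed
Both conditions hold in: no year — 0.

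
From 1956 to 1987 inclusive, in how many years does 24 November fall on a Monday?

5

Track 24 November's weekday year by year (advancing +1, or +2 across a Feb 29):
  1956: Sat  1957: Sun (+1)  1958: Mon (+1) ✓  1959: Tue (+1)  1960: Thu (+2)
  1961: Fri (+1)  1962: Sat (+1)  1963: Sun (+1)  1964: Tue (+2)  1965: Wed (+1)
  1966: Thu (+1)  1967: Fri (+1)  1968: Sun (+2)  1969: Mon (+1) ✓  … (4 more years) …
  1974: Sun (+1)  1975: Mon (+1) ✓  1976: Wed (+2)  1977: Thu (+1)  1978: Fri (+1)
  1979: Sat (+1)  1980: Mon (+2) ✓  1981: Tue (+1)  1982: Wed (+1)  1983: Thu (+1)
  1984: Sat (+2)  1985: Sun (+1)  1986: Mon (+1) ✓  1987: Tue (+1)
Monday years: 1958, 1969, 1975, 1980, 1986 — 5 in total.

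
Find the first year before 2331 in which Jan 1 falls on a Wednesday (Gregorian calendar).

Jan 1 advances by 2 weekdays after a leap year and by 1 after a common year.
2331: Jan 1 is Thursday.
2330: Wednesday
2330 begins on a Wednesday

2330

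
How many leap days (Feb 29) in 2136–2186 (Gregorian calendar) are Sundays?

Leap years in 2136–2186: 13 of them.
Feb 29 weekday advances by 5 (mod 7) from one leap year to the next four years later (or differs when a century non-leap intervenes).
Leap-day weekdays: 2136:Wed 2140:Mon 2144:Sat 2148:Thu 2152:Tue 2156:Sun✓ 2160:Fri 2164:Wed 2168:Mon 2172:Sat 2176:Thu 2180:Tue 2184:Sun✓
Sunday: 2156, 2184 → 2.

2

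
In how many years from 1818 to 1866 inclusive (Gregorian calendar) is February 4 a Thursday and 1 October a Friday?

5

Check each year's weekday for February 4 and 1 October:
  1818: Wed/Thu  1819: Thu/Fri ✓  1820: Fri/Sun  1821: Sun/Mon  1822: Mon/Tue  1823: Tue/Wed  1824: Wed/Fri  1825: Fri/Sat  1826: Sat/Sun  1827: Sun/Mon  1828: Mon/Wed  1829: Wed/Thu  1830: Thu/Fri ✓  1831: Fri/Sat  …(21 more)…  1853: Fri/Sat  1854: Sat/Sun  1855: Sun/Mon  1856: Mon/Wed  1857: Wed/Thu  1858: Thu/Fri ✓  1859: Fri/Sat  1860: Sat/Mon  1861: Mon/Tue  1862: Tue/Wed  1863: Wed/Thu  1864: Thu/Sat  1865: Sat/Sun  1866: Sun/Mon
Both conditions hold in: 1819, 1830, 1841, 1847, 1858 — 5.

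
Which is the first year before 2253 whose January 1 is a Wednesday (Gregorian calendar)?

Jan 1 advances by 2 weekdays after a leap year and by 1 after a common year.
2253: Jan 1 is Saturday.
2252: Thursday (leap)
2251: Wednesday
2251 begins on a Wednesday

2251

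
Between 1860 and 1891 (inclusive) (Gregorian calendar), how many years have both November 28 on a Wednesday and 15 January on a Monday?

Check each year's weekday for November 28 and 15 January:
  1860: Wed/Sun  1861: Thu/Tue  1862: Fri/Wed  1863: Sat/Thu  1864: Mon/Fri  1865: Tue/Sun  1866: Wed/Mon ✓  1867: Thu/Tue  1868: Sat/Wed  1869: Sun/Fri  1870: Mon/Sat  1871: Tue/Sun  1872: Thu/Mon  1873: Fri/Wed  …(4 more)…  1878: Thu/Tue  1879: Fri/Wed  1880: Sun/Thu  1881: Mon/Sat  1882: Tue/Sun  1883: Wed/Mon ✓  1884: Fri/Tue  1885: Sat/Thu  1886: Sun/Fri  1887: Mon/Sat  1888: Wed/Sun  1889: Thu/Tue  1890: Fri/Wed  1891: Sat/Thu
Both conditions hold in: 1866, 1877, 1883 — 3.

3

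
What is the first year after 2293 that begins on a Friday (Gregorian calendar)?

Jan 1 advances by 2 weekdays after a leap year and by 1 after a common year.
2293: Jan 1 is Sunday.
2294: Monday
2295: Tuesday
2296: Wednesday (leap)
2297: Friday
2297 begins on a Friday

2297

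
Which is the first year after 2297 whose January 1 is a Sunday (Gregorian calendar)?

Jan 1 advances by 2 weekdays after a leap year and by 1 after a common year.
2297: Jan 1 is Friday.
2298: Saturday
2299: Sunday
2299 begins on a Sunday

2299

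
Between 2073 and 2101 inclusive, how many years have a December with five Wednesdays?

December has 31 days; it has five Wednesdays when Wednesday falls among the first (month-length − 28) days — i.e. when December 1 is one of Wednesday/Tuesday/Monday.
December 1 by year: 2073:Fri 2074:Sat 2075:Sun 2076:Tue✓ 2077:Wed✓ 2078:Thu 2079:Fri 2080:Sun 2081:Mon✓ 2082:Tue✓ 2083:Wed✓ 2084:Fri 2085:Sat 2086:Sun 2087:Mon✓ 2088:Wed✓ 2089:Thu 2090:Fri 2091:Sat 2092:Mon✓ 2093:Tue✓ 2094:Wed✓ 2095:Thu 2096:Sat 2097:Sun 2098:Mon✓ 2099:Tue✓ 2100:Wed✓ 2101:Thu
Years with five Wednesdays: 2076, 2077, 2081, 2082, 2083, 2087, 2088, 2092, 2093, 2094, 2098, 2099, 2100 → 13.

13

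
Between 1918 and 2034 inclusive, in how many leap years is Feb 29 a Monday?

4

Leap years in 1918–2034: 29 of them.
Feb 29 weekday advances by 5 (mod 7) from one leap year to the next four years later (or differs when a century non-leap intervenes).
Leap-day weekdays: 1920:Sun 1924:Fri 1928:Wed 1932:Mon✓ 1936:Sat 1940:Thu 1944:Tue 1948:Sun 1952:Fri 1956:Wed 1960:Mon✓ 1964:Sat 1968:Thu …(3 more)… 1984:Wed 1988:Mon✓ 1992:Sat 1996:Thu 2000:Tue 2004:Sun 2008:Fri 2012:Wed 2016:Mon✓ 2020:Sat 2024:Thu 2028:Tue 2032:Sun
Monday: 1932, 1960, 1988, 2016 → 4.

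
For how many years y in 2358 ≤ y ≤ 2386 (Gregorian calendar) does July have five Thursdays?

July has 31 days; it has five Thursdays when Thursday falls among the first (month-length − 28) days — i.e. when July 1 is one of Thursday/Wednesday/Tuesday.
July 1 by year: 2358:Tue✓ 2359:Wed✓ 2360:Fri 2361:Sat 2362:Sun 2363:Mon 2364:Wed✓ 2365:Thu✓ 2366:Fri 2367:Sat 2368:Mon 2369:Tue✓ 2370:Wed✓ 2371:Thu✓ 2372:Sat 2373:Sun 2374:Mon 2375:Tue✓ 2376:Thu✓ 2377:Fri 2378:Sat 2379:Sun 2380:Tue✓ 2381:Wed✓ 2382:Thu✓ 2383:Fri 2384:Sun 2385:Mon 2386:Tue✓
Years with five Thursdays: 2358, 2359, 2364, 2365, 2369, 2370, 2371, 2375, 2376, 2380, 2381, 2382, 2386 → 13.

13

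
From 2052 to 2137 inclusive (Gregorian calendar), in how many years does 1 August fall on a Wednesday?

13

Track 1 August's weekday year by year (advancing +1, or +2 across a Feb 29):
  2052: Thu  2053: Fri (+1)  2054: Sat (+1)  2055: Sun (+1)  2056: Tue (+2)
  2057: Wed (+1) ✓  2058: Thu (+1)  2059: Fri (+1)  2060: Sun (+2)  2061: Mon (+1)
  2062: Tue (+1)  2063: Wed (+1) ✓  2064: Fri (+2)  2065: Sat (+1)  … (58 more years) …
  2124: Tue (+2)  2125: Wed (+1) ✓  2126: Thu (+1)  2127: Fri (+1)  2128: Sun (+2)
  2129: Mon (+1)  2130: Tue (+1)  2131: Wed (+1) ✓  2132: Fri (+2)  2133: Sat (+1)
  2134: Sun (+1)  2135: Mon (+1)  2136: Wed (+2) ✓  2137: Thu (+1)
Wednesday years: 2057, 2063, 2068, 2074, 2085, 2091, 2096, 2103, 2108, 2114, 2125, 2131, 2136 — 13 in total.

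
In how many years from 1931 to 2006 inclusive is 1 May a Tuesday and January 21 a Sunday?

8

Check each year's weekday for 1 May and January 21:
  1931: Fri/Wed  1932: Sun/Thu  1933: Mon/Sat  1934: Tue/Sun ✓  1935: Wed/Mon  1936: Fri/Tue  1937: Sat/Thu  1938: Sun/Fri  1939: Mon/Sat  1940: Wed/Sun  1941: Thu/Tue  1942: Fri/Wed  1943: Sat/Thu  1944: Mon/Fri  …(48 more)…  1993: Sat/Thu  1994: Sun/Fri  1995: Mon/Sat  1996: Wed/Sun  1997: Thu/Tue  1998: Fri/Wed  1999: Sat/Thu  2000: Mon/Fri  2001: Tue/Sun ✓  2002: Wed/Mon  2003: Thu/Tue  2004: Sat/Wed  2005: Sun/Fri  2006: Mon/Sat
Both conditions hold in: 1934, 1945, 1951, 1962, 1973, 1979, 1990, 2001 — 8.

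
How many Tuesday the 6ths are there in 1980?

1

Check the 6th of each month of 1980: Jan 6: Sun, Feb 6: Wed, Mar 6: Thu, Apr 6: Sun, May 6: Tue, Jun 6: Fri, Jul 6: Sun, Aug 6: Wed, Sep 6: Sat, Oct 6: Mon, Nov 6: Thu, Dec 6: Sat.
Tuesday occurs in May — 1 month.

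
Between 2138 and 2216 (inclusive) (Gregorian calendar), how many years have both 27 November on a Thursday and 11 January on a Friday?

Check each year's weekday for 27 November and 11 January:
  2138: Thu/Sat  2139: Fri/Sun  2140: Sun/Mon  2141: Mon/Wed  2142: Tue/Thu  2143: Wed/Fri  2144: Fri/Sat  2145: Sat/Mon  2146: Sun/Tue  2147: Mon/Wed  2148: Wed/Thu  2149: Thu/Sat  2150: Fri/Sun  2151: Sat/Mon  …(51 more)…  2203: Sun/Tue  2204: Tue/Wed  2205: Wed/Fri  2206: Thu/Sat  2207: Fri/Sun  2208: Sun/Mon  2209: Mon/Wed  2210: Tue/Thu  2211: Wed/Fri  2212: Fri/Sat  2213: Sat/Mon  2214: Sun/Tue  2215: Mon/Wed  2216: Wed/Thu
Both conditions hold in: 2160, 2188 — 2.

2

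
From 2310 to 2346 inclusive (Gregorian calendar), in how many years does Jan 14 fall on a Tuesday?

5

Track Jan 14's weekday year by year (advancing +1, or +2 across a Feb 29):
  2310: Fri  2311: Sat (+1)  2312: Sun (+1)  2313: Tue (+2) ✓  2314: Wed (+1)
  2315: Thu (+1)  2316: Fri (+1)  2317: Sun (+2)  2318: Mon (+1)  2319: Tue (+1) ✓
  2320: Wed (+1)  2321: Fri (+2)  2322: Sat (+1)  2323: Sun (+1)  … (9 more years) …
  2333: Sat (+2)  2334: Sun (+1)  2335: Mon (+1)  2336: Tue (+1) ✓  2337: Thu (+2)
  2338: Fri (+1)  2339: Sat (+1)  2340: Sun (+1)  2341: Tue (+2) ✓  2342: Wed (+1)
  2343: Thu (+1)  2344: Fri (+1)  2345: Sun (+2)  2346: Mon (+1)
Tuesday years: 2313, 2319, 2330, 2336, 2341 — 5 in total.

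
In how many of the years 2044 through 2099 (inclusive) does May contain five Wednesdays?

May has 31 days; it has five Wednesdays when Wednesday falls among the first (month-length − 28) days — i.e. when May 1 is one of Wednesday/Tuesday/Monday.
May 1 by year: 2044:Sun 2045:Mon✓ 2046:Tue✓ 2047:Wed✓ 2048:Fri 2049:Sat 2050:Sun 2051:Mon✓ 2052:Wed✓ 2053:Thu 2054:Fri 2055:Sat 2056:Mon✓ 2057:Tue✓ 2058:Wed✓ …(26 more)… 2085:Tue✓ 2086:Wed✓ 2087:Thu 2088:Sat 2089:Sun 2090:Mon✓ 2091:Tue✓ 2092:Thu 2093:Fri 2094:Sat 2095:Sun 2096:Tue✓ 2097:Wed✓ 2098:Thu 2099:Fri
Years with five Wednesdays: 2045, 2046, 2047, 2051, 2052, 2056, 2057, 2058, 2062, 2063, 2068, 2069, 2073, 2074, 2075, 2079, 2080, 2084, 2085, 2086, 2090, 2091, 2096, 2097 → 24.

24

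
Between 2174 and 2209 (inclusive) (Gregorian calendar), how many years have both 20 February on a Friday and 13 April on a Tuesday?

1

Check each year's weekday for 20 February and 13 April:
  2174: Sun/Wed  2175: Mon/Thu  2176: Tue/Sat  2177: Thu/Sun  2178: Fri/Mon  2179: Sat/Tue  2180: Sun/Thu  2181: Tue/Fri  2182: Wed/Sat  2183: Thu/Sun  2184: Fri/Tue ✓  2185: Sun/Wed  2186: Mon/Thu  2187: Tue/Fri  …(8 more)…  2196: Sat/Wed  2197: Mon/Thu  2198: Tue/Fri  2199: Wed/Sat  2200: Thu/Sun  2201: Fri/Mon  2202: Sat/Tue  2203: Sun/Wed  2204: Mon/Fri  2205: Wed/Sat  2206: Thu/Sun  2207: Fri/Mon  2208: Sat/Wed  2209: Mon/Thu
Both conditions hold in: 2184 — 1.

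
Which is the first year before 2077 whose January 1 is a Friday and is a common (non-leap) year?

Jan 1 advances by 2 weekdays after a leap year and by 1 after a common year.
2077: Jan 1 is Friday.
2076: Wednesday (leap)
2075: Tuesday
2074: Monday
2073: Sunday
2072: Friday (leap)
2071: Thursday
2070: Wednesday
2069: Tuesday
2068: Sunday (leap)
2067: Saturday
2066: Friday
2066 begins on a Friday and is a common year.

2066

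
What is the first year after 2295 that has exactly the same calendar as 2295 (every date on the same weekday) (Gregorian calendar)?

2301

Two years share a calendar iff Jan 1 falls on the same weekday and both are leap or both are common. 2295: Jan 1 is Tuesday, common year.
2296: Jan 1 Wednesday, leap
2297: Jan 1 Friday, common
2298: Jan 1 Saturday, common
2299: Jan 1 Sunday, common
2300: Jan 1 Monday, common
2301: Jan 1 Tuesday, common
2301 matches on both conditions.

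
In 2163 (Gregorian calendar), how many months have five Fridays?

4

A month of length L has five Fridays iff its first Friday is on day ≤ L−28 (so day 1–3 in a 31-day month, 1–2 in a 30-day month, day 1 in a leap February).
Checking each month of 2163: Jan starts Sat (31d); Feb starts Tue (28d); Mar starts Tue (31d); Apr starts Fri (30d) ✓; May starts Sun (31d); Jun starts Wed (30d); Jul starts Fri (31d) ✓; Aug starts Mon (31d); Sep starts Thu (30d) ✓; Oct starts Sat (31d); Nov starts Tue (30d); Dec starts Thu (31d) ✓.
Five-Friday months: April, July, September, December → 4.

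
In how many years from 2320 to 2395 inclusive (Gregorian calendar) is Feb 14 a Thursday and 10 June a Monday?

Check each year's weekday for Feb 14 and 10 June:
  2320: Sat/Thu  2321: Mon/Fri  2322: Tue/Sat  2323: Wed/Sun  2324: Thu/Tue  2325: Sat/Wed  2326: Sun/Thu  2327: Mon/Fri  2328: Tue/Sun  2329: Thu/Mon ✓  2330: Fri/Tue  2331: Sat/Wed  2332: Sun/Fri  2333: Tue/Sat  …(48 more)…  2382: Sun/Thu  2383: Mon/Fri  2384: Tue/Sun  2385: Thu/Mon ✓  2386: Fri/Tue  2387: Sat/Wed  2388: Sun/Fri  2389: Tue/Sat  2390: Wed/Sun  2391: Thu/Mon ✓  2392: Fri/Wed  2393: Sun/Thu  2394: Mon/Fri  2395: Tue/Sat
Both conditions hold in: 2329, 2335, 2346, 2357, 2363, 2374, 2385, 2391 — 8.

8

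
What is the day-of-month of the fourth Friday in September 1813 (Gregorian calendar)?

September 1, 1813 is a Wednesday, so the first Friday is the 3rd.
The fourth Friday is 3 + 21 = 24.

24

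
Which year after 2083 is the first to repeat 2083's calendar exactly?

2094

Two years share a calendar iff Jan 1 falls on the same weekday and both are leap or both are common. 2083: Jan 1 is Friday, common year.
2084: Jan 1 Saturday, leap
2085: Jan 1 Monday, common
2086: Jan 1 Tuesday, common
2087: Jan 1 Wednesday, common
2088: Jan 1 Thursday, leap
2089: Jan 1 Saturday, common
2090: Jan 1 Sunday, common
2091: Jan 1 Monday, common
2092: Jan 1 Tuesday, leap
2093: Jan 1 Thursday, common
2094: Jan 1 Friday, common
2094 matches on both conditions.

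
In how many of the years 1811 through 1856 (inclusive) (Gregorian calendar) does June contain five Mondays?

13

June has 30 days; it has five Mondays when Monday falls among the first (month-length − 28) days — i.e. when June 1 is one of Monday/Sunday.
June 1 by year: 1811:Sat 1812:Mon✓ 1813:Tue 1814:Wed 1815:Thu 1816:Sat 1817:Sun✓ 1818:Mon✓ 1819:Tue 1820:Thu 1821:Fri 1822:Sat 1823:Sun✓ 1824:Tue 1825:Wed …(16 more)… 1842:Wed 1843:Thu 1844:Sat 1845:Sun✓ 1846:Mon✓ 1847:Tue 1848:Thu 1849:Fri 1850:Sat 1851:Sun✓ 1852:Tue 1853:Wed 1854:Thu 1855:Fri 1856:Sun✓
Years with five Mondays: 1812, 1817, 1818, 1823, 1828, 1829, 1834, 1835, 1840, 1845, 1846, 1851, 1856 → 13.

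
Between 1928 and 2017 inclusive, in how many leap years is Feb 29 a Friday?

Leap years in 1928–2017: 23 of them.
Feb 29 weekday advances by 5 (mod 7) from one leap year to the next four years later (or differs when a century non-leap intervenes).
Leap-day weekdays: 1928:Wed 1932:Mon 1936:Sat 1940:Thu 1944:Tue 1948:Sun 1952:Fri✓ 1956:Wed 1960:Mon 1964:Sat 1968:Thu 1972:Tue 1976:Sun 1980:Fri✓ 1984:Wed 1988:Mon 1992:Sat 1996:Thu 2000:Tue 2004:Sun 2008:Fri✓ 2012:Wed 2016:Mon
Friday: 1952, 1980, 2008 → 3.

3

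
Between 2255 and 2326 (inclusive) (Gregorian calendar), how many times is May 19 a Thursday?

10

Track May 19's weekday year by year (advancing +1, or +2 across a Feb 29):
  2255: Sat  2256: Mon (+2)  2257: Tue (+1)  2258: Wed (+1)  2259: Thu (+1) ✓
  2260: Sat (+2)  2261: Sun (+1)  2262: Mon (+1)  2263: Tue (+1)  2264: Thu (+2) ✓
  2265: Fri (+1)  2266: Sat (+1)  2267: Sun (+1)  2268: Tue (+2)  … (44 more years) …
  2313: Mon (+1)  2314: Tue (+1)  2315: Wed (+1)  2316: Fri (+2)  2317: Sat (+1)
  2318: Sun (+1)  2319: Mon (+1)  2320: Wed (+2)  2321: Thu (+1) ✓  2322: Fri (+1)
  2323: Sat (+1)  2324: Mon (+2)  2325: Tue (+1)  2326: Wed (+1)
Thursday years: 2259, 2264, 2270, 2281, 2287, 2292, 2298, 2304, 2310, 2321 — 10 in total.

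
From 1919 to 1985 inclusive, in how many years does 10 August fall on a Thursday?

9

Track 10 August's weekday year by year (advancing +1, or +2 across a Feb 29):
  1919: Sun  1920: Tue (+2)  1921: Wed (+1)  1922: Thu (+1) ✓  1923: Fri (+1)
  1924: Sun (+2)  1925: Mon (+1)  1926: Tue (+1)  1927: Wed (+1)  1928: Fri (+2)
  1929: Sat (+1)  1930: Sun (+1)  1931: Mon (+1)  1932: Wed (+2)  … (39 more years) …
  1972: Thu (+2) ✓  1973: Fri (+1)  1974: Sat (+1)  1975: Sun (+1)  1976: Tue (+2)
  1977: Wed (+1)  1978: Thu (+1) ✓  1979: Fri (+1)  1980: Sun (+2)  1981: Mon (+1)
  1982: Tue (+1)  1983: Wed (+1)  1984: Fri (+2)  1985: Sat (+1)
Thursday years: 1922, 1933, 1939, 1944, 1950, 1961, 1967, 1972, 1978 — 9 in total.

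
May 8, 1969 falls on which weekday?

Thursday

January 1, 1969 is a Wednesday.
May 8 is day 128 of the year, i.e. 127 days after Jan 1.
127 mod 7 = 1, so advance 1 weekday from Wednesday: Thursday.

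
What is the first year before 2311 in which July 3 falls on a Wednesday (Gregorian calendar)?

From one year to the next, a fixed date's weekday advances by 1, or by 2 when a Feb 29 lies between the two dates.
2311: July 3 is Monday.
2310: Sunday (−1)
2309: Saturday (−1)
2308: Friday (−1)
2307: Wednesday (−2)
July 3 falls on a Wednesday in 2307.

2307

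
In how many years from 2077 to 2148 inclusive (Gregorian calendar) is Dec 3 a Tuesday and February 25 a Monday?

Check each year's weekday for Dec 3 and February 25:
  2077: Fri/Thu  2078: Sat/Fri  2079: Sun/Sat  2080: Tue/Sun  2081: Wed/Tue  2082: Thu/Wed  2083: Fri/Thu  2084: Sun/Fri  2085: Mon/Sun  2086: Tue/Mon ✓  2087: Wed/Tue  2088: Fri/Wed  2089: Sat/Fri  2090: Sun/Sat  …(44 more)…  2135: Sat/Fri  2136: Mon/Sat  2137: Tue/Mon ✓  2138: Wed/Tue  2139: Thu/Wed  2140: Sat/Thu  2141: Sun/Sat  2142: Mon/Sun  2143: Tue/Mon ✓  2144: Thu/Tue  2145: Fri/Thu  2146: Sat/Fri  2147: Sun/Sat  2148: Tue/Sun
Both conditions hold in: 2086, 2097, 2109, 2115, 2126, 2137, 2143 — 7.

7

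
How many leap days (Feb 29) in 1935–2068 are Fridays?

5

Leap years in 1935–2068: 34 of them.
Feb 29 weekday advances by 5 (mod 7) from one leap year to the next four years later (or differs when a century non-leap intervenes).
Leap-day weekdays: 1936:Sat 1940:Thu 1944:Tue 1948:Sun 1952:Fri✓ 1956:Wed 1960:Mon 1964:Sat 1968:Thu 1972:Tue 1976:Sun 1980:Fri✓ 1984:Wed …(8 more)… 2020:Sat 2024:Thu 2028:Tue 2032:Sun 2036:Fri✓ 2040:Wed 2044:Mon 2048:Sat 2052:Thu 2056:Tue 2060:Sun 2064:Fri✓ 2068:Wed
Friday: 1952, 1980, 2008, 2036, 2064 → 5.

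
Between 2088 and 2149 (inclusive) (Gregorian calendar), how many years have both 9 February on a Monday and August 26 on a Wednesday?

7

Check each year's weekday for 9 February and August 26:
  2088: Mon/Thu  2089: Wed/Fri  2090: Thu/Sat  2091: Fri/Sun  2092: Sat/Tue  2093: Mon/Wed ✓  2094: Tue/Thu  2095: Wed/Fri  2096: Thu/Sun  2097: Sat/Mon  2098: Sun/Tue  2099: Mon/Wed ✓  2100: Tue/Thu  2101: Wed/Fri  …(34 more)…  2136: Thu/Sun  2137: Sat/Mon  2138: Sun/Tue  2139: Mon/Wed ✓  2140: Tue/Fri  2141: Thu/Sat  2142: Fri/Sun  2143: Sat/Mon  2144: Sun/Wed  2145: Tue/Thu  2146: Wed/Fri  2147: Thu/Sat  2148: Fri/Mon  2149: Sun/Tue
Both conditions hold in: 2093, 2099, 2105, 2111, 2122, 2133, 2139 — 7.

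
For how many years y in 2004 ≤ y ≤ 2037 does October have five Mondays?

15

October has 31 days; it has five Mondays when Monday falls among the first (month-length − 28) days — i.e. when October 1 is one of Monday/Sunday/Saturday.
October 1 by year: 2004:Fri 2005:Sat✓ 2006:Sun✓ 2007:Mon✓ 2008:Wed 2009:Thu 2010:Fri 2011:Sat✓ 2012:Mon✓ 2013:Tue 2014:Wed 2015:Thu 2016:Sat✓ 2017:Sun✓ 2018:Mon✓ …(4 more)… 2023:Sun✓ 2024:Tue 2025:Wed 2026:Thu 2027:Fri 2028:Sun✓ 2029:Mon✓ 2030:Tue 2031:Wed 2032:Fri 2033:Sat✓ 2034:Sun✓ 2035:Mon✓ 2036:Wed 2037:Thu
Years with five Mondays: 2005, 2006, 2007, 2011, 2012, 2016, 2017, 2018, 2022, 2023, 2028, 2029, 2033, 2034, 2035 → 15.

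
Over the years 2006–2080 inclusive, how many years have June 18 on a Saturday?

Track June 18's weekday year by year (advancing +1, or +2 across a Feb 29):
  2006: Sun  2007: Mon (+1)  2008: Wed (+2)  2009: Thu (+1)  2010: Fri (+1)
  2011: Sat (+1) ✓  2012: Mon (+2)  2013: Tue (+1)  2014: Wed (+1)  2015: Thu (+1)
  2016: Sat (+2) ✓  2017: Sun (+1)  2018: Mon (+1)  2019: Tue (+1)  … (47 more years) …
  2067: Sat (+1) ✓  2068: Mon (+2)  2069: Tue (+1)  2070: Wed (+1)  2071: Thu (+1)
  2072: Sat (+2) ✓  2073: Sun (+1)  2074: Mon (+1)  2075: Tue (+1)  2076: Thu (+2)
  2077: Fri (+1)  2078: Sat (+1) ✓  2079: Sun (+1)  2080: Tue (+2)
Saturday years: 2011, 2016, 2022, 2033, 2039, 2044, 2050, 2061, 2067, 2072, 2078 — 11 in total.

11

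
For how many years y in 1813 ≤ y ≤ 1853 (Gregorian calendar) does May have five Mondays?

May has 31 days; it has five Mondays when Monday falls among the first (month-length − 28) days — i.e. when May 1 is one of Monday/Sunday/Saturday.
May 1 by year: 1813:Sat✓ 1814:Sun✓ 1815:Mon✓ 1816:Wed 1817:Thu 1818:Fri 1819:Sat✓ 1820:Mon✓ 1821:Tue 1822:Wed 1823:Thu 1824:Sat✓ 1825:Sun✓ 1826:Mon✓ 1827:Tue …(11 more)… 1839:Wed 1840:Fri 1841:Sat✓ 1842:Sun✓ 1843:Mon✓ 1844:Wed 1845:Thu 1846:Fri 1847:Sat✓ 1848:Mon✓ 1849:Tue 1850:Wed 1851:Thu 1852:Sat✓ 1853:Sun✓
Years with five Mondays: 1813, 1814, 1815, 1819, 1820, 1824, 1825, 1826, 1830, 1831, 1836, 1837, 1841, 1842, 1843, 1847, 1848, 1852, 1853 → 19.

19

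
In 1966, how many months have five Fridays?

A month of length L has five Fridays iff its first Friday is on day ≤ L−28 (so day 1–3 in a 31-day month, 1–2 in a 30-day month, day 1 in a leap February).
Checking each month of 1966: Jan starts Sat (31d); Feb starts Tue (28d); Mar starts Tue (31d); Apr starts Fri (30d) ✓; May starts Sun (31d); Jun starts Wed (30d); Jul starts Fri (31d) ✓; Aug starts Mon (31d); Sep starts Thu (30d) ✓; Oct starts Sat (31d); Nov starts Tue (30d); Dec starts Thu (31d) ✓.
Five-Friday months: April, July, September, December → 4.

4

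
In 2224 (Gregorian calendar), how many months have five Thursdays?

5

A month of length L has five Thursdays iff its first Thursday is on day ≤ L−28 (so day 1–3 in a 31-day month, 1–2 in a 30-day month, day 1 in a leap February).
Checking each month of 2224: Jan starts Thu (31d) ✓; Feb starts Sun (29d); Mar starts Mon (31d); Apr starts Thu (30d) ✓; May starts Sat (31d); Jun starts Tue (30d); Jul starts Thu (31d) ✓; Aug starts Sun (31d); Sep starts Wed (30d) ✓; Oct starts Fri (31d); Nov starts Mon (30d); Dec starts Wed (31d) ✓.
Five-Thursday months: January, April, July, September, December → 5.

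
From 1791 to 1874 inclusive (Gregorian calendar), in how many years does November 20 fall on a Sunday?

Track November 20's weekday year by year (advancing +1, or +2 across a Feb 29):
  1791: Sun ✓  1792: Tue (+2)  1793: Wed (+1)  1794: Thu (+1)  1795: Fri (+1)
  1796: Sun (+2) ✓  1797: Mon (+1)  1798: Tue (+1)  1799: Wed (+1)  1800: Thu (+1)
  1801: Fri (+1)  1802: Sat (+1)  1803: Sun (+1) ✓  1804: Tue (+2)  … (56 more years) …
  1861: Wed (+1)  1862: Thu (+1)  1863: Fri (+1)  1864: Sun (+2) ✓  1865: Mon (+1)
  1866: Tue (+1)  1867: Wed (+1)  1868: Fri (+2)  1869: Sat (+1)  1870: Sun (+1) ✓
  1871: Mon (+1)  1872: Wed (+2)  1873: Thu (+1)  1874: Fri (+1)
Sunday years: 1791, 1796, 1803, 1808, 1814, 1825, 1831, 1836, 1842, 1853, 1859, 1864, 1870 — 13 in total.

13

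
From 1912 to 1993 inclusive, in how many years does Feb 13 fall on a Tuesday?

12

Track Feb 13's weekday year by year (advancing +1, or +2 across a Feb 29):
  1912: Tue ✓  1913: Thu (+2)  1914: Fri (+1)  1915: Sat (+1)  1916: Sun (+1)
  1917: Tue (+2) ✓  1918: Wed (+1)  1919: Thu (+1)  1920: Fri (+1)  1921: Sun (+2)
  1922: Mon (+1)  1923: Tue (+1) ✓  1924: Wed (+1)  1925: Fri (+2)  … (54 more years) …
  1980: Wed (+1)  1981: Fri (+2)  1982: Sat (+1)  1983: Sun (+1)  1984: Mon (+1)
  1985: Wed (+2)  1986: Thu (+1)  1987: Fri (+1)  1988: Sat (+1)  1989: Mon (+2)
  1990: Tue (+1) ✓  1991: Wed (+1)  1992: Thu (+1)  1993: Sat (+2)
Tuesday years: 1912, 1917, 1923, 1934, 1940, 1945, 1951, 1962, 1968, 1973, 1979, 1990 — 12 in total.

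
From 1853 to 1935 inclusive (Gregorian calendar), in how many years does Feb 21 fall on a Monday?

Track Feb 21's weekday year by year (advancing +1, or +2 across a Feb 29):
  1853: Mon ✓  1854: Tue (+1)  1855: Wed (+1)  1856: Thu (+1)  1857: Sat (+2)
  1858: Sun (+1)  1859: Mon (+1) ✓  1860: Tue (+1)  1861: Thu (+2)  1862: Fri (+1)
  1863: Sat (+1)  1864: Sun (+1)  1865: Tue (+2)  1866: Wed (+1)  … (55 more years) …
  1922: Tue (+1)  1923: Wed (+1)  1924: Thu (+1)  1925: Sat (+2)  1926: Sun (+1)
  1927: Mon (+1) ✓  1928: Tue (+1)  1929: Thu (+2)  1930: Fri (+1)  1931: Sat (+1)
  1932: Sun (+1)  1933: Tue (+2)  1934: Wed (+1)  1935: Thu (+1)
Monday years: 1853, 1859, 1870, 1876, 1881, 1887, 1898, 1910, 1916, 1921, 1927 — 11 in total.

11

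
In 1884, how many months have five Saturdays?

4

A month of length L has five Saturdays iff its first Saturday is on day ≤ L−28 (so day 1–3 in a 31-day month, 1–2 in a 30-day month, day 1 in a leap February).
Checking each month of 1884: Jan starts Tue (31d); Feb starts Fri (29d); Mar starts Sat (31d) ✓; Apr starts Tue (30d); May starts Thu (31d) ✓; Jun starts Sun (30d); Jul starts Tue (31d); Aug starts Fri (31d) ✓; Sep starts Mon (30d); Oct starts Wed (31d); Nov starts Sat (30d) ✓; Dec starts Mon (31d).
Five-Saturday months: March, May, August, November → 4.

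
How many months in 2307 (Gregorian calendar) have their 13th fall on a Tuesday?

1

Check the 13th of each month of 2307: Jan 13: Sun, Feb 13: Wed, Mar 13: Wed, Apr 13: Sat, May 13: Mon, Jun 13: Thu, Jul 13: Sat, Aug 13: Tue, Sep 13: Fri, Oct 13: Sun, Nov 13: Wed, Dec 13: Fri.
Tuesday occurs in August — 1 month.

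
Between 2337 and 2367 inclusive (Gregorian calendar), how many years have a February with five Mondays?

1

February has 28 days (29 in leap years); it has five Mondays when Monday falls among the first (month-length − 28) days — i.e. when February 1 is Monday in a leap year (never in a common year).
February 1 by year: 2337:Mon 2338:Tue 2339:Wed 2340:Thu 2341:Sat 2342:Sun 2343:Mon 2344:Tue 2345:Thu 2346:Fri 2347:Sat 2348:Sun 2349:Tue 2350:Wed 2351:Thu 2352:Fri 2353:Sun 2354:Mon 2355:Tue 2356:Wed 2357:Fri 2358:Sat 2359:Sun 2360:Mon✓ 2361:Wed 2362:Thu 2363:Fri 2364:Sat 2365:Mon 2366:Tue 2367:Wed
Years with five Mondays: 2360 → 1.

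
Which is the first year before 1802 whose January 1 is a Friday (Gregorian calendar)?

1796

Jan 1 advances by 2 weekdays after a leap year and by 1 after a common year.
1802: Jan 1 is Friday.
1801: Thursday
1800: Wednesday
1799: Tuesday
1798: Monday
1797: Sunday
1796: Friday (leap)
1796 begins on a Friday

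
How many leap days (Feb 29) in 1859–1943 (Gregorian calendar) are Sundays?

2

Leap years in 1859–1943: 20 of them.
Feb 29 weekday advances by 5 (mod 7) from one leap year to the next four years later (or differs when a century non-leap intervenes).
Leap-day weekdays: 1860:Wed 1864:Mon 1868:Sat 1872:Thu 1876:Tue 1880:Sun✓ 1884:Fri 1888:Wed 1892:Mon 1896:Sat 1904:Mon 1908:Sat 1912:Thu 1916:Tue 1920:Sun✓ 1924:Fri 1928:Wed 1932:Mon 1936:Sat 1940:Thu
Sunday: 1880, 1920 → 2.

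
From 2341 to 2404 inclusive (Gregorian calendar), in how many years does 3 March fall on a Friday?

9

Track 3 March's weekday year by year (advancing +1, or +2 across a Feb 29):
  2341: Mon  2342: Tue (+1)  2343: Wed (+1)  2344: Fri (+2) ✓  2345: Sat (+1)
  2346: Sun (+1)  2347: Mon (+1)  2348: Wed (+2)  2349: Thu (+1)  2350: Fri (+1) ✓
  2351: Sat (+1)  2352: Mon (+2)  2353: Tue (+1)  2354: Wed (+1)  … (36 more years) …
  2391: Sun (+1)  2392: Tue (+2)  2393: Wed (+1)  2394: Thu (+1)  2395: Fri (+1) ✓
  2396: Sun (+2)  2397: Mon (+1)  2398: Tue (+1)  2399: Wed (+1)  2400: Fri (+2) ✓
  2401: Sat (+1)  2402: Sun (+1)  2403: Mon (+1)  2404: Wed (+2)
Friday years: 2344, 2350, 2361, 2367, 2372, 2378, 2389, 2395, 2400 — 9 in total.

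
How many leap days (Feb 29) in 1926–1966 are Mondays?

2

Leap years in 1926–1966: 10 of them.
Feb 29 weekday advances by 5 (mod 7) from one leap year to the next four years later (or differs when a century non-leap intervenes).
Leap-day weekdays: 1928:Wed 1932:Mon✓ 1936:Sat 1940:Thu 1944:Tue 1948:Sun 1952:Fri 1956:Wed 1960:Mon✓ 1964:Sat
Monday: 1932, 1960 → 2.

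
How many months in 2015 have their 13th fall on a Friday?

3

Check the 13th of each month of 2015: Jan 13: Tue, Feb 13: Fri, Mar 13: Fri, Apr 13: Mon, May 13: Wed, Jun 13: Sat, Jul 13: Mon, Aug 13: Thu, Sep 13: Sun, Oct 13: Tue, Nov 13: Fri, Dec 13: Sun.
Friday occurs in February, March, November — 3 months.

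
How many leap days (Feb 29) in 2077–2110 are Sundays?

Leap years in 2077–2110: 7 of them.
Feb 29 weekday advances by 5 (mod 7) from one leap year to the next four years later (or differs when a century non-leap intervenes).
Leap-day weekdays: 2080:Thu 2084:Tue 2088:Sun✓ 2092:Fri 2096:Wed 2104:Fri 2108:Wed
Sunday: 2088 → 1.

1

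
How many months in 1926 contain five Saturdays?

A month of length L has five Saturdays iff its first Saturday is on day ≤ L−28 (so day 1–3 in a 31-day month, 1–2 in a 30-day month, day 1 in a leap February).
Checking each month of 1926: Jan starts Fri (31d) ✓; Feb starts Mon (28d); Mar starts Mon (31d); Apr starts Thu (30d); May starts Sat (31d) ✓; Jun starts Tue (30d); Jul starts Thu (31d) ✓; Aug starts Sun (31d); Sep starts Wed (30d); Oct starts Fri (31d) ✓; Nov starts Mon (30d); Dec starts Wed (31d).
Five-Saturday months: January, May, July, October → 4.

4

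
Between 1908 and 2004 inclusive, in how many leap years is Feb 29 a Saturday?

Leap years in 1908–2004: 25 of them.
Feb 29 weekday advances by 5 (mod 7) from one leap year to the next four years later (or differs when a century non-leap intervenes).
Leap-day weekdays: 1908:Sat✓ 1912:Thu 1916:Tue 1920:Sun 1924:Fri 1928:Wed 1932:Mon 1936:Sat✓ 1940:Thu 1944:Tue 1948:Sun 1952:Fri 1956:Wed 1960:Mon 1964:Sat✓ 1968:Thu 1972:Tue 1976:Sun 1980:Fri 1984:Wed 1988:Mon 1992:Sat✓ 1996:Thu 2000:Tue 2004:Sun
Saturday: 1908, 1936, 1964, 1992 → 4.

4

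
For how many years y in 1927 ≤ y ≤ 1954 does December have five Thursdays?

12

December has 31 days; it has five Thursdays when Thursday falls among the first (month-length − 28) days — i.e. when December 1 is one of Thursday/Wednesday/Tuesday.
December 1 by year: 1927:Thu✓ 1928:Sat 1929:Sun 1930:Mon 1931:Tue✓ 1932:Thu✓ 1933:Fri 1934:Sat 1935:Sun 1936:Tue✓ 1937:Wed✓ 1938:Thu✓ 1939:Fri 1940:Sun 1941:Mon 1942:Tue✓ 1943:Wed✓ 1944:Fri 1945:Sat 1946:Sun 1947:Mon 1948:Wed✓ 1949:Thu✓ 1950:Fri 1951:Sat 1952:Mon 1953:Tue✓ 1954:Wed✓
Years with five Thursdays: 1927, 1931, 1932, 1936, 1937, 1938, 1942, 1943, 1948, 1949, 1953, 1954 → 12.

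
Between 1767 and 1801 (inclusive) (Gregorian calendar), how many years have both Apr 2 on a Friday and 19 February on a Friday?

3

Check each year's weekday for Apr 2 and 19 February:
  1767: Thu/Thu  1768: Sat/Fri  1769: Sun/Sun  1770: Mon/Mon  1771: Tue/Tue  1772: Thu/Wed  1773: Fri/Fri ✓  1774: Sat/Sat  1775: Sun/Sun  1776: Tue/Mon  1777: Wed/Wed  1778: Thu/Thu  1779: Fri/Fri ✓  1780: Sun/Sat  …(7 more)…  1788: Wed/Tue  1789: Thu/Thu  1790: Fri/Fri ✓  1791: Sat/Sat  1792: Mon/Sun  1793: Tue/Tue  1794: Wed/Wed  1795: Thu/Thu  1796: Sat/Fri  1797: Sun/Sun  1798: Mon/Mon  1799: Tue/Tue  1800: Wed/Wed  1801: Thu/Thu
Both conditions hold in: 1773, 1779, 1790 — 3.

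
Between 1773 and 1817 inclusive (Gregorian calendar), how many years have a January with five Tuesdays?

January has 31 days; it has five Tuesdays when Tuesday falls among the first (month-length − 28) days — i.e. when January 1 is one of Tuesday/Monday/Sunday.
January 1 by year: 1773:Fri 1774:Sat 1775:Sun✓ 1776:Mon✓ 1777:Wed 1778:Thu 1779:Fri 1780:Sat 1781:Mon✓ 1782:Tue✓ 1783:Wed 1784:Thu 1785:Sat 1786:Sun✓ 1787:Mon✓ …(15 more)… 1803:Sat 1804:Sun✓ 1805:Tue✓ 1806:Wed 1807:Thu 1808:Fri 1809:Sun✓ 1810:Mon✓ 1811:Tue✓ 1812:Wed 1813:Fri 1814:Sat 1815:Sun✓ 1816:Mon✓ 1817:Wed
Years with five Tuesdays: 1775, 1776, 1781, 1782, 1786, 1787, 1788, 1792, 1793, 1797, 1798, 1799, 1804, 1805, 1809, 1810, 1811, 1815, 1816 → 19.

19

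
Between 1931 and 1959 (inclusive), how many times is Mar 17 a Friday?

4

Track Mar 17's weekday year by year (advancing +1, or +2 across a Feb 29):
  1931: Tue  1932: Thu (+2)  1933: Fri (+1) ✓  1934: Sat (+1)  1935: Sun (+1)
  1936: Tue (+2)  1937: Wed (+1)  1938: Thu (+1)  1939: Fri (+1) ✓  1940: Sun (+2)
  1941: Mon (+1)  1942: Tue (+1)  1943: Wed (+1)  1944: Fri (+2) ✓  1945: Sat (+1)
  1946: Sun (+1)  1947: Mon (+1)  1948: Wed (+2)  1949: Thu (+1)  1950: Fri (+1) ✓
  1951: Sat (+1)  1952: Mon (+2)  1953: Tue (+1)  1954: Wed (+1)  1955: Thu (+1)
  1956: Sat (+2)  1957: Sun (+1)  1958: Mon (+1)  1959: Tue (+1)
Friday years: 1933, 1939, 1944, 1950 — 4 in total.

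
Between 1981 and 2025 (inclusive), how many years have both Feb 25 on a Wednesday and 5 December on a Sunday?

1

Check each year's weekday for Feb 25 and 5 December:
  1981: Wed/Sat  1982: Thu/Sun  1983: Fri/Mon  1984: Sat/Wed  1985: Mon/Thu  1986: Tue/Fri  1987: Wed/Sat  1988: Thu/Mon  1989: Sat/Tue  1990: Sun/Wed  1991: Mon/Thu  1992: Tue/Sat  1993: Thu/Sun  1994: Fri/Mon  …(17 more)…  2012: Sat/Wed  2013: Mon/Thu  2014: Tue/Fri  2015: Wed/Sat  2016: Thu/Mon  2017: Sat/Tue  2018: Sun/Wed  2019: Mon/Thu  2020: Tue/Sat  2021: Thu/Sun  2022: Fri/Mon  2023: Sat/Tue  2024: Sun/Thu  2025: Tue/Fri
Both conditions hold in: 2004 — 1.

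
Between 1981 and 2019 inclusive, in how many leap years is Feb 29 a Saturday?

1

Leap years in 1981–2019: 9 of them.
Feb 29 weekday advances by 5 (mod 7) from one leap year to the next four years later (or differs when a century non-leap intervenes).
Leap-day weekdays: 1984:Wed 1988:Mon 1992:Sat✓ 1996:Thu 2000:Tue 2004:Sun 2008:Fri 2012:Wed 2016:Mon
Saturday: 1992 → 1.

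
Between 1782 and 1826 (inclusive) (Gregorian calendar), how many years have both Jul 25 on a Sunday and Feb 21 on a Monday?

0

Check each year's weekday for Jul 25 and Feb 21:
  1782: Thu/Thu  1783: Fri/Fri  1784: Sun/Sat  1785: Mon/Mon  1786: Tue/Tue  1787: Wed/Wed  1788: Fri/Thu  1789: Sat/Sat  1790: Sun/Sun  1791: Mon/Mon  1792: Wed/Tue  1793: Thu/Thu  1794: Fri/Fri  1795: Sat/Sat  …(17 more)…  1813: Sun/Sun  1814: Mon/Mon  1815: Tue/Tue  1816: Thu/Wed  1817: Fri/Fri  1818: Sat/Sat  1819: Sun/Sun  1820: Tue/Mon  1821: Wed/Wed  1822: Thu/Thu  1823: Fri/Fri  1824: Sun/Sat  1825: Mon/Mon  1826: Tue/Tue
Both conditions hold in: no year — 0.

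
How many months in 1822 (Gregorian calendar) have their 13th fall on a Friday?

2

Check the 13th of each month of 1822: Jan 13: Sun, Feb 13: Wed, Mar 13: Wed, Apr 13: Sat, May 13: Mon, Jun 13: Thu, Jul 13: Sat, Aug 13: Tue, Sep 13: Fri, Oct 13: Sun, Nov 13: Wed, Dec 13: Fri.
Friday occurs in September, December — 2 months.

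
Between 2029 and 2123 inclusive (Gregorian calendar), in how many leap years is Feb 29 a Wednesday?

Leap years in 2029–2123: 22 of them.
Feb 29 weekday advances by 5 (mod 7) from one leap year to the next four years later (or differs when a century non-leap intervenes).
Leap-day weekdays: 2032:Sun 2036:Fri 2040:Wed✓ 2044:Mon 2048:Sat 2052:Thu 2056:Tue 2060:Sun 2064:Fri 2068:Wed✓ 2072:Mon 2076:Sat 2080:Thu 2084:Tue 2088:Sun 2092:Fri 2096:Wed✓ 2104:Fri 2108:Wed✓ 2112:Mon 2116:Sat 2120:Thu
Wednesday: 2040, 2068, 2096, 2108 → 4.

4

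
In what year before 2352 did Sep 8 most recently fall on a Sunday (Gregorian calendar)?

2346

From one year to the next, a fixed date's weekday advances by 1, or by 2 when a Feb 29 lies between the two dates.
2352: September 8 is Monday.
2351: Saturday (−2)
2350: Friday (−1)
2349: Thursday (−1)
2348: Wednesday (−1)
2347: Monday (−2)
2346: Sunday (−1)
Sep 8 falls on a Sunday in 2346.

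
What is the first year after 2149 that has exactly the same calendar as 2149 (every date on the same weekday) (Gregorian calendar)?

Two years share a calendar iff Jan 1 falls on the same weekday and both are leap or both are common. 2149: Jan 1 is Wednesday, common year.
2150: Jan 1 Thursday, common
2151: Jan 1 Friday, common
2152: Jan 1 Saturday, leap
2153: Jan 1 Monday, common
2154: Jan 1 Tuesday, common
2155: Jan 1 Wednesday, common
2155 matches on both conditions.

2155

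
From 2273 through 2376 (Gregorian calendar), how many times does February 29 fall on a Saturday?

4

Leap years in 2273–2376: 25 of them.
Feb 29 weekday advances by 5 (mod 7) from one leap year to the next four years later (or differs when a century non-leap intervenes).
Leap-day weekdays: 2276:Tue 2280:Sun 2284:Fri 2288:Wed 2292:Mon 2296:Sat✓ 2304:Mon 2308:Sat✓ 2312:Thu 2316:Tue 2320:Sun 2324:Fri 2328:Wed 2332:Mon 2336:Sat✓ 2340:Thu 2344:Tue 2348:Sun 2352:Fri 2356:Wed 2360:Mon 2364:Sat✓ 2368:Thu 2372:Tue 2376:Sun
Saturday: 2296, 2308, 2336, 2364 → 4.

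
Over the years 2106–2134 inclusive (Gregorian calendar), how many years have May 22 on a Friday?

4

Track May 22's weekday year by year (advancing +1, or +2 across a Feb 29):
  2106: Sat  2107: Sun (+1)  2108: Tue (+2)  2109: Wed (+1)  2110: Thu (+1)
  2111: Fri (+1) ✓  2112: Sun (+2)  2113: Mon (+1)  2114: Tue (+1)  2115: Wed (+1)
  2116: Fri (+2) ✓  2117: Sat (+1)  2118: Sun (+1)  2119: Mon (+1)  2120: Wed (+2)
  2121: Thu (+1)  2122: Fri (+1) ✓  2123: Sat (+1)  2124: Mon (+2)  2125: Tue (+1)
  2126: Wed (+1)  2127: Thu (+1)  2128: Sat (+2)  2129: Sun (+1)  2130: Mon (+1)
  2131: Tue (+1)  2132: Thu (+2)  2133: Fri (+1) ✓  2134: Sat (+1)
Friday years: 2111, 2116, 2122, 2133 — 4 in total.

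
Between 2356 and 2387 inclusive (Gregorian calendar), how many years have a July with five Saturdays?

12

July has 31 days; it has five Saturdays when Saturday falls among the first (month-length − 28) days — i.e. when July 1 is one of Saturday/Friday/Thursday.
July 1 by year: 2356:Sun 2357:Mon 2358:Tue 2359:Wed 2360:Fri✓ 2361:Sat✓ 2362:Sun 2363:Mon 2364:Wed 2365:Thu✓ 2366:Fri✓ 2367:Sat✓ 2368:Mon 2369:Tue 2370:Wed 2371:Thu✓ 2372:Sat✓ 2373:Sun 2374:Mon 2375:Tue 2376:Thu✓ 2377:Fri✓ 2378:Sat✓ 2379:Sun 2380:Tue 2381:Wed 2382:Thu✓ 2383:Fri✓ 2384:Sun 2385:Mon 2386:Tue 2387:Wed
Years with five Saturdays: 2360, 2361, 2365, 2366, 2367, 2371, 2372, 2376, 2377, 2378, 2382, 2383 → 12.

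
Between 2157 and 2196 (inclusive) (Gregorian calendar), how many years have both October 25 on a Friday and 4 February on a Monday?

Check each year's weekday for October 25 and 4 February:
  2157: Tue/Fri  2158: Wed/Sat  2159: Thu/Sun  2160: Sat/Mon  2161: Sun/Wed  2162: Mon/Thu  2163: Tue/Fri  2164: Thu/Sat  2165: Fri/Mon ✓  2166: Sat/Tue  2167: Sun/Wed  2168: Tue/Thu  2169: Wed/Sat  2170: Thu/Sun  …(12 more)…  2183: Sat/Tue  2184: Mon/Wed  2185: Tue/Fri  2186: Wed/Sat  2187: Thu/Sun  2188: Sat/Mon  2189: Sun/Wed  2190: Mon/Thu  2191: Tue/Fri  2192: Thu/Sat  2193: Fri/Mon ✓  2194: Sat/Tue  2195: Sun/Wed  2196: Tue/Thu
Both conditions hold in: 2165, 2171, 2182, 2193 — 4.

4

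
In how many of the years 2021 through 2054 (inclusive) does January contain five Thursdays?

14

January has 31 days; it has five Thursdays when Thursday falls among the first (month-length − 28) days — i.e. when January 1 is one of Thursday/Wednesday/Tuesday.
January 1 by year: 2021:Fri 2022:Sat 2023:Sun 2024:Mon 2025:Wed✓ 2026:Thu✓ 2027:Fri 2028:Sat 2029:Mon 2030:Tue✓ 2031:Wed✓ 2032:Thu✓ 2033:Sat 2034:Sun 2035:Mon …(4 more)… 2040:Sun 2041:Tue✓ 2042:Wed✓ 2043:Thu✓ 2044:Fri 2045:Sun 2046:Mon 2047:Tue✓ 2048:Wed✓ 2049:Fri 2050:Sat 2051:Sun 2052:Mon 2053:Wed✓ 2054:Thu✓
Years with five Thursdays: 2025, 2026, 2030, 2031, 2032, 2036, 2037, 2041, 2042, 2043, 2047, 2048, 2053, 2054 → 14.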